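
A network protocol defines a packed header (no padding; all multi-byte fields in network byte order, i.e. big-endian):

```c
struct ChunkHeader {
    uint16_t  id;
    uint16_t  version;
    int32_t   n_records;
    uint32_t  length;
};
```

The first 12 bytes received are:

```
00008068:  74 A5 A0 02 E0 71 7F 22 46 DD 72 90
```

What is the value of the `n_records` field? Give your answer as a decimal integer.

`n_records` follows `id` (2 B), `version` (2 B), so it starts at offset 2 + 2 = 4 and occupies 4 bytes.
Bytes at offsets 4..7: E0 71 7F 22.
Big-endian: lowest address holds the most-significant byte.
The bytes are already most-significant first: 0xE0717F22.
Top bit is set, so as a signed 32-bit value this is 0xE0717F22 − 2^32 = -529432798.

-529432798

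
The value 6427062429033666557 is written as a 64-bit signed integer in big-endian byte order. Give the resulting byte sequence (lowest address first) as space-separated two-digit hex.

59 31 83 3A 27 CF 97 FD

6427062429033666557 in hexadecimal, padded to 64 bits, is 0x5931833A27CF97FD.
Split into bytes (most-significant first): 59 31 83 3A 27 CF 97 FD.
Big-endian: lowest address holds the most-significant byte.
So the memory order matches the most-significant-first order: 59 31 83 3A 27 CF 97 FD.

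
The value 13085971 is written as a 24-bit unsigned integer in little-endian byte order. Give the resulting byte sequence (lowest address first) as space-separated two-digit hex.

13085971 in hexadecimal, padded to 24 bits, is 0xC7AD13.
Split into bytes (most-significant first): C7 AD 13.
Little-endian: lowest address holds the least-significant byte.
So at ascending addresses the bytes are 13 AD C7.

13 AD C7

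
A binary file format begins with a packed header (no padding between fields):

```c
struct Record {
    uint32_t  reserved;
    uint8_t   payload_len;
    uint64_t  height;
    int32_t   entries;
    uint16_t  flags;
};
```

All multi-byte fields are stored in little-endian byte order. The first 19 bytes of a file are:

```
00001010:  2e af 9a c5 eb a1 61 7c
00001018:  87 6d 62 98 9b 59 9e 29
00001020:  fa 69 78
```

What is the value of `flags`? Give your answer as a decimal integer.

`flags` follows `reserved` (4 B), `payload_len` (1 B), `height` (8 B), `entries` (4 B), so it starts at offset 4 + 1 + 8 + 4 = 17 and occupies 2 bytes.
Bytes at offsets 17..18: 69 78.
In little-endian order the low byte comes first in memory.
Reassemble most-significant byte first: 78 69 → 0x7869.
0x7869 = 30825.

30825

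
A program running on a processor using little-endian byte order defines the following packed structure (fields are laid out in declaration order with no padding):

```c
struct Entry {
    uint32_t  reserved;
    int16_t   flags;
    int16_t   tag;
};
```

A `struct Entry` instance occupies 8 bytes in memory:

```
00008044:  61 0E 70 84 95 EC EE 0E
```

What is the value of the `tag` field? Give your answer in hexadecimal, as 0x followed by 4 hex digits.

0x0EEE

`tag` follows `reserved` (4 B), `flags` (2 B), so it starts at offset 4 + 2 = 6 and occupies 2 bytes.
Bytes at offsets 6..7: EE 0E.
Little-endian: lowest address holds the least-significant byte.
Reassemble most-significant byte first: 0E EE → 0x0EEE.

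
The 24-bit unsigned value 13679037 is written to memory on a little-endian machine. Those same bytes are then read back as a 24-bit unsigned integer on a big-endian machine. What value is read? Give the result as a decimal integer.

12433872

13679037 in 24-bit hexadecimal is 0xD0B9BD.
Stored little-endian, the bytes at ascending addresses are BD B9 D0.
Read back as big-endian, the last byte is least significant, giving 0xBDB9D0.
0xBDB9D0 = 12433872.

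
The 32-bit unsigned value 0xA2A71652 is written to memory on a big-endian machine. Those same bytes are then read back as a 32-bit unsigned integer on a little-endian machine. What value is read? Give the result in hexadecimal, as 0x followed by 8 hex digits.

Stored big-endian, the bytes at ascending addresses are A2 A7 16 52.
Read back as little-endian, the first byte is least significant, giving 0x5216A7A2.

0x5216A7A2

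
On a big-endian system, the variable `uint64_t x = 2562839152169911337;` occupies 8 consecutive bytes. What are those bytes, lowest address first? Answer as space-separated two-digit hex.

23 91 08 A1 61 8D 04 29

2562839152169911337 in hexadecimal, padded to 64 bits, is 0x239108A1618D0429.
Split into bytes (most-significant first): 23 91 08 A1 61 8D 04 29.
In big-endian order the high byte comes first in memory.
So the memory order matches the most-significant-first order: 23 91 08 A1 61 8D 04 29.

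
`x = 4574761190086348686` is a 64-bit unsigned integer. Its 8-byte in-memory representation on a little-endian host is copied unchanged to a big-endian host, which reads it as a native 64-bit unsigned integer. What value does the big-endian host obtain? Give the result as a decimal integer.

4574761190086348686 in 64-bit hexadecimal is 0x3F7CD11073570F8E.
Stored little-endian, the bytes at ascending addresses are 8E 0F 57 73 10 D1 7C 3F.
Read back as big-endian, the last byte is least significant, giving 0x8E0F577310D17C3F.
0x8E0F577310D17C3F = 10236496629751446591.

10236496629751446591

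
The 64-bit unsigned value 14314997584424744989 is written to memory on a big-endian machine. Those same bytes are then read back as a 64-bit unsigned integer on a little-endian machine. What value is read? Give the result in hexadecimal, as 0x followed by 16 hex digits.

14314997584424744989 in 64-bit hexadecimal is 0xC6A916757C36381D.
Stored big-endian, the bytes at ascending addresses are C6 A9 16 75 7C 36 38 1D.
Read back as little-endian, the first byte is least significant, giving 0x1D38367C7516A9C6.

0x1D38367C7516A9C6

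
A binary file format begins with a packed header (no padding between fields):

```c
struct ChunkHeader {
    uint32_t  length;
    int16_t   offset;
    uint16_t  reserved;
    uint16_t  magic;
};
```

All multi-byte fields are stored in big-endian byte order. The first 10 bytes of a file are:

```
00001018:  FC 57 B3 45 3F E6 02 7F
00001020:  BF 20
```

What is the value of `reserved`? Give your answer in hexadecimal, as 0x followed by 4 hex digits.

0x027F

`reserved` follows `length` (4 B), `offset` (2 B), so it starts at offset 4 + 2 = 6 and occupies 2 bytes.
Bytes at offsets 6..7: 02 7F.
Big-endian: lowest address holds the most-significant byte.
The bytes are already most-significant first: 0x027F.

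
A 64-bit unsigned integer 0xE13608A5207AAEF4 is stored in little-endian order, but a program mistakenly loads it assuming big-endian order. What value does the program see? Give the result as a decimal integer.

Stored little-endian, the bytes at ascending addresses are F4 AE 7A 20 A5 08 36 E1.
Read back as big-endian, the last byte is least significant, giving 0xF4AE7A20A50836E1.
0xF4AE7A20A50836E1 = 17631163871828391649.

17631163871828391649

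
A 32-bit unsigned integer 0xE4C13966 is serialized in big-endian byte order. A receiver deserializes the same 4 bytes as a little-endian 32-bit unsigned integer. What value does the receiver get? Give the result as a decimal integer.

Stored big-endian, the bytes at ascending addresses are E4 C1 39 66.
Read back as little-endian, the first byte is least significant, giving 0x6639C1E4.
0x6639C1E4 = 1715061220.

1715061220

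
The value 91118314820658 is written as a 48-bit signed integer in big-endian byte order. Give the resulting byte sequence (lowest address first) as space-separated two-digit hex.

52 DF 22 C9 94 32

91118314820658 in hexadecimal, padded to 48 bits, is 0x52DF22C99432.
Split into bytes (most-significant first): 52 DF 22 C9 94 32.
In big-endian order the high byte comes first in memory.
So the memory order matches the most-significant-first order: 52 DF 22 C9 94 32.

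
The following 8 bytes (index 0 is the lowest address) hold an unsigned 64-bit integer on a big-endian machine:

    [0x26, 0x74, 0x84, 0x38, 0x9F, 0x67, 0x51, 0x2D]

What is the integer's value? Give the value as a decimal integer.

In big-endian order the high byte comes first in memory.
The bytes are already most-significant first: 0x267484389F67512D.
0x267484389F67512D = 2770985049467081005.

2770985049467081005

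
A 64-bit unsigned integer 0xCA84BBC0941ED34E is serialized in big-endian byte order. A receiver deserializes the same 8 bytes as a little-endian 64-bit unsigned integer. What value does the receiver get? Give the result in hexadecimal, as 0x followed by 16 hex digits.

Stored big-endian, the bytes at ascending addresses are CA 84 BB C0 94 1E D3 4E.
Read back as little-endian, the first byte is least significant, giving 0x4ED31E94C0BB84CA.

0x4ED31E94C0BB84CA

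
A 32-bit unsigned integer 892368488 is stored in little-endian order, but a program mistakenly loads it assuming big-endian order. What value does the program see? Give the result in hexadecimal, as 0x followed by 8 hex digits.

0x68763035

892368488 in 32-bit hexadecimal is 0x35307668.
Stored little-endian, the bytes at ascending addresses are 68 76 30 35.
Read back as big-endian, the last byte is least significant, giving 0x68763035.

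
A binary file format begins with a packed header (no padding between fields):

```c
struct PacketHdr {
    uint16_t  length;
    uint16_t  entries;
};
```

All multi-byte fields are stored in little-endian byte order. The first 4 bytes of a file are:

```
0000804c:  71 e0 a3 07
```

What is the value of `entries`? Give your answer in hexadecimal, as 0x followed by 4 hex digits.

`entries` follows `length` (2 bytes), so it starts at byte offset 2 and occupies 2 bytes.
Bytes at offsets 2..3: A3 07.
In little-endian order the low byte comes first in memory.
Reassemble most-significant byte first: 07 A3 → 0x07A3.

0x07A3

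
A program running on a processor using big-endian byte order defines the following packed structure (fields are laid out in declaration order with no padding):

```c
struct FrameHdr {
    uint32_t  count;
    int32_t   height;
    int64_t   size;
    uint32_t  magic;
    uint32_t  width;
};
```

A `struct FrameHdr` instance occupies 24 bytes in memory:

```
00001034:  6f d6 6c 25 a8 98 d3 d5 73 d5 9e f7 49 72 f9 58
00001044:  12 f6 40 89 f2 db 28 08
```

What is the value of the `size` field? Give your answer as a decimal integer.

8346752269327464792

`size` follows `count` (4 B), `height` (4 B), so it starts at offset 4 + 4 = 8 and occupies 8 bytes.
Bytes at offsets 8..15: 73 D5 9E F7 49 72 F9 58.
Big-endian: lowest address holds the most-significant byte.
The bytes are already most-significant first: 0x73D59EF74972F958.
0x73D59EF74972F958 = 8346752269327464792.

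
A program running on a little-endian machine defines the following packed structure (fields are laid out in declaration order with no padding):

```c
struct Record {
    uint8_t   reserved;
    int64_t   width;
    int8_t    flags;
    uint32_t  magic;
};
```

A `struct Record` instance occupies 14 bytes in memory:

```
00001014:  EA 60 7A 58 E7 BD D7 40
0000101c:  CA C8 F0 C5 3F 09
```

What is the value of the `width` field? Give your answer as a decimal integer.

`width` follows `reserved` (1 byte), so it starts at byte offset 1 and occupies 8 bytes.
Bytes at offsets 1..8: 60 7A 58 E7 BD D7 40 CA.
In little-endian order the low byte comes first in memory.
Reassemble most-significant byte first: CA 40 D7 BD E7 58 7A 60 → 0xCA40D7BDE7587A60.
Top bit is set, so as a signed 64-bit value this is 0xCA40D7BDE7587A60 − 2^64 = -3872858468908500384.

-3872858468908500384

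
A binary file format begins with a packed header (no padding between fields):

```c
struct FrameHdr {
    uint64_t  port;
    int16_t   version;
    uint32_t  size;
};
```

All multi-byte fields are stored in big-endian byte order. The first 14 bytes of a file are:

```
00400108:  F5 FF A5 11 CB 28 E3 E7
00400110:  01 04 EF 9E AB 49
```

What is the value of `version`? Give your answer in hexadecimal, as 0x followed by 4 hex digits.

`version` follows `port` (8 bytes), so it starts at byte offset 8 and occupies 2 bytes.
Bytes at offsets 8..9: 01 04.
Big-endian stores the most-significant byte at the lowest address.
The bytes are already most-significant first: 0x0104.

0x0104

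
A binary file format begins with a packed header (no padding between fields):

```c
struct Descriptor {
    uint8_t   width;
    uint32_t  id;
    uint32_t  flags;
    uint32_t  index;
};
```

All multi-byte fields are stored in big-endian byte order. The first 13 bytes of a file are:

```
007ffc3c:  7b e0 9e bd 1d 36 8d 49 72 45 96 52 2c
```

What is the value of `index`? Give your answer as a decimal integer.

`index` follows `width` (1 B), `id` (4 B), `flags` (4 B), so it starts at offset 1 + 4 + 4 = 9 and occupies 4 bytes.
Bytes at offsets 9..12: 45 96 52 2C.
Big-endian: lowest address holds the most-significant byte.
The bytes are already most-significant first: 0x4596522C.
0x4596522C = 1167479340.

1167479340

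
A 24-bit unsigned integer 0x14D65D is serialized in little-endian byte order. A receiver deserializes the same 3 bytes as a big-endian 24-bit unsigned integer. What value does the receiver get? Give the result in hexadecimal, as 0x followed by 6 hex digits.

Stored little-endian, the bytes at ascending addresses are 5D D6 14.
Read back as big-endian, the last byte is least significant, giving 0x5DD614.

0x5DD614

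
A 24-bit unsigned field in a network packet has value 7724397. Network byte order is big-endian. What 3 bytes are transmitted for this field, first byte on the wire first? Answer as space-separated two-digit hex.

75 DD 6D

7724397 in hexadecimal, padded to 24 bits, is 0x75DD6D.
Split into bytes (most-significant first): 75 DD 6D.
Big-endian: lowest address holds the most-significant byte.
So the memory order matches the most-significant-first order: 75 DD 6D.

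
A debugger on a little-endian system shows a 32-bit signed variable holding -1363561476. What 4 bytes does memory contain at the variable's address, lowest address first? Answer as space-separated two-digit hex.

Two's complement of -1363561476 in 32 bits: 1363561476 = 0x51464C04; invert → 0xAEB9B3FB; add 1 → 0xAEB9B3FC.
Split into bytes (most-significant first): AE B9 B3 FC.
In little-endian order the low byte comes first in memory.
So at ascending addresses the bytes are FC B3 B9 AE.

FC B3 B9 AE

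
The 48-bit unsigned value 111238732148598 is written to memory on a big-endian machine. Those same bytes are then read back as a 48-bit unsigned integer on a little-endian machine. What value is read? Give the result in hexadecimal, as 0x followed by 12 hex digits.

0x766F1DC92B65

111238732148598 in 48-bit hexadecimal is 0x652BC91D6F76.
Stored big-endian, the bytes at ascending addresses are 65 2B C9 1D 6F 76.
Read back as little-endian, the first byte is least significant, giving 0x766F1DC92B65.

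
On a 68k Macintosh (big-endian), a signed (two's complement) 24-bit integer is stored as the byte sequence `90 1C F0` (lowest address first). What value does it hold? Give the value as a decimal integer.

Big-endian: lowest address holds the most-significant byte.
The bytes are already most-significant first: 0x901CF0.
Top bit is set, so as a signed 24-bit value this is 0x901CF0 − 2^24 = -7332624.

-7332624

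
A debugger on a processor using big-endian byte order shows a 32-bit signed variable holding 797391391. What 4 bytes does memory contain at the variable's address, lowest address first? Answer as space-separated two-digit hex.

2F 87 3A 1F

797391391 in hexadecimal, padded to 32 bits, is 0x2F873A1F.
Split into bytes (most-significant first): 2F 87 3A 1F.
In big-endian order the high byte comes first in memory.
So the memory order matches the most-significant-first order: 2F 87 3A 1F.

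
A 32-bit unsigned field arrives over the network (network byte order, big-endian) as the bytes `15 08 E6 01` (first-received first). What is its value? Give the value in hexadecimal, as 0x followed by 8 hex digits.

Big-endian: lowest address holds the most-significant byte.
The bytes are already most-significant first: 0x1508E601.

0x1508E601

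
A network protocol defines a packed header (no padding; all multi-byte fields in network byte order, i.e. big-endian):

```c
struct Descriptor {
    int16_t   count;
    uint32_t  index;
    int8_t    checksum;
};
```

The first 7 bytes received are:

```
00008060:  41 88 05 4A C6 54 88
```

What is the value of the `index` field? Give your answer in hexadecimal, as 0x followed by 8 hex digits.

0x054AC654

`index` follows `count` (2 bytes), so it starts at byte offset 2 and occupies 4 bytes.
Bytes at offsets 2..5: 05 4A C6 54.
Big-endian stores the most-significant byte at the lowest address.
The bytes are already most-significant first: 0x054AC654.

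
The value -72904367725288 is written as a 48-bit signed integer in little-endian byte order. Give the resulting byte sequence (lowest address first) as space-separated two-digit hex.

Two's complement of -72904367725288 in 48 bits: 72904367725288 = 0x424E5EF0DAE8; invert → 0xBDB1A10F2517; add 1 → 0xBDB1A10F2518.
Split into bytes (most-significant first): BD B1 A1 0F 25 18.
Little-endian stores the least-significant byte at the lowest address.
So at ascending addresses the bytes are 18 25 0F A1 B1 BD.

18 25 0F A1 B1 BD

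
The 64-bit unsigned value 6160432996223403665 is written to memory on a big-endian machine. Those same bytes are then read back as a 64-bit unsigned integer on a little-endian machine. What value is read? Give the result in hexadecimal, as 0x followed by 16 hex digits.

6160432996223403665 in 64-bit hexadecimal is 0x557E412BB27DC691.
Stored big-endian, the bytes at ascending addresses are 55 7E 41 2B B2 7D C6 91.
Read back as little-endian, the first byte is least significant, giving 0x91C67DB22B417E55.

0x91C67DB22B417E55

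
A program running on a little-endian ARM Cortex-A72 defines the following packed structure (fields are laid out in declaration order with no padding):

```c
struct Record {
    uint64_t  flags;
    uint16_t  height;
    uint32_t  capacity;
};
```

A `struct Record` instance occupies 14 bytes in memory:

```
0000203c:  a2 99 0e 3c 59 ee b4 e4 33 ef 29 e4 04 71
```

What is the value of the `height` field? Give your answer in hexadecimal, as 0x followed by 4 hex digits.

`height` follows `flags` (8 bytes), so it starts at byte offset 8 and occupies 2 bytes.
Bytes at offsets 8..9: 33 EF.
In little-endian order the low byte comes first in memory.
Reassemble most-significant byte first: EF 33 → 0xEF33.

0xEF33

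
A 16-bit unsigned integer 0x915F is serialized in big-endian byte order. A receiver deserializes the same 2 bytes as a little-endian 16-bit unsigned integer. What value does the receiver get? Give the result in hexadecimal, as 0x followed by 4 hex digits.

Stored big-endian, the bytes at ascending addresses are 91 5F.
Read back as little-endian, the first byte is least significant, giving 0x5F91.

0x5F91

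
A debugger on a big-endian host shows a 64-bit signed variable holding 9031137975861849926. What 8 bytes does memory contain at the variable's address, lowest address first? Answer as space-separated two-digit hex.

9031137975861849926 in hexadecimal, padded to 64 bits, is 0x7D550C23D8C92F46.
Split into bytes (most-significant first): 7D 55 0C 23 D8 C9 2F 46.
Big-endian stores the most-significant byte at the lowest address.
So the memory order matches the most-significant-first order: 7D 55 0C 23 D8 C9 2F 46.

7D 55 0C 23 D8 C9 2F 46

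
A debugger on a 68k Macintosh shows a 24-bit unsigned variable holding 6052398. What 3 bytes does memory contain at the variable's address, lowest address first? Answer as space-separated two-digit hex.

6052398 in hexadecimal, padded to 24 bits, is 0x5C5A2E.
Split into bytes (most-significant first): 5C 5A 2E.
Big-endian: lowest address holds the most-significant byte.
So the memory order matches the most-significant-first order: 5C 5A 2E.

5C 5A 2E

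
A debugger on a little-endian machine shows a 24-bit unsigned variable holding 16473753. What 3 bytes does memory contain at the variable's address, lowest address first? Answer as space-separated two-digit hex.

99 5E FB

16473753 in hexadecimal, padded to 24 bits, is 0xFB5E99.
Split into bytes (most-significant first): FB 5E 99.
In little-endian order the low byte comes first in memory.
So at ascending addresses the bytes are 99 5E FB.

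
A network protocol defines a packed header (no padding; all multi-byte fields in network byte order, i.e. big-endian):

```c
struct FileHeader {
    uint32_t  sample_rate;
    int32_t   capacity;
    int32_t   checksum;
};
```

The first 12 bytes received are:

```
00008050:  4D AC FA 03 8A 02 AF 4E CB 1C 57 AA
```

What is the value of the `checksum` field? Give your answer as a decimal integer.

-887334998

`checksum` follows `sample_rate` (4 B), `capacity` (4 B), so it starts at offset 4 + 4 = 8 and occupies 4 bytes.
Bytes at offsets 8..11: CB 1C 57 AA.
Big-endian stores the most-significant byte at the lowest address.
The bytes are already most-significant first: 0xCB1C57AA.
Top bit is set, so as a signed 32-bit value this is 0xCB1C57AA − 2^32 = -887334998.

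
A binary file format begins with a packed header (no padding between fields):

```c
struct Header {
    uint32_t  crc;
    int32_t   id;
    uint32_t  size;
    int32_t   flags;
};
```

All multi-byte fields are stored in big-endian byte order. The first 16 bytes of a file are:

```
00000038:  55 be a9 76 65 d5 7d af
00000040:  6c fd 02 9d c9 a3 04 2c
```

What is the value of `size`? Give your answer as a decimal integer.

`size` follows `crc` (4 B), `id` (4 B), so it starts at offset 4 + 4 = 8 and occupies 4 bytes.
Bytes at offsets 8..11: 6C FD 02 9D.
In big-endian order the high byte comes first in memory.
The bytes are already most-significant first: 0x6CFD029D.
0x6CFD029D = 1828520605.

1828520605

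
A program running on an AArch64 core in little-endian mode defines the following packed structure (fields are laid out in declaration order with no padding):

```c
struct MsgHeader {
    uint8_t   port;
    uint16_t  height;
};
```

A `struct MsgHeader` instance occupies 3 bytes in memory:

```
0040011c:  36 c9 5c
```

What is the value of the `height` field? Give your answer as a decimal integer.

`height` follows `port` (1 byte), so it starts at byte offset 1 and occupies 2 bytes.
Bytes at offsets 1..2: C9 5C.
In little-endian order the low byte comes first in memory.
Reassemble most-significant byte first: 5C C9 → 0x5CC9.
0x5CC9 = 23753.

23753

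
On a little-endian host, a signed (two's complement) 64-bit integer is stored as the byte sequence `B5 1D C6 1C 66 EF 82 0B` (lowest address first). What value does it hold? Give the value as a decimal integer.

829488503238041013

In little-endian order the low byte comes first in memory.
Reassemble most-significant byte first: 0B 82 EF 66 1C C6 1D B5 → 0x0B82EF661CC61DB5.
0x0B82EF661CC61DB5 = 829488503238041013.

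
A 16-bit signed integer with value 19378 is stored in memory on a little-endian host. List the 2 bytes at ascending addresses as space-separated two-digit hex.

B2 4B

19378 in hexadecimal, padded to 16 bits, is 0x4BB2.
Split into bytes (most-significant first): 4B B2.
In little-endian order the low byte comes first in memory.
So at ascending addresses the bytes are B2 4B.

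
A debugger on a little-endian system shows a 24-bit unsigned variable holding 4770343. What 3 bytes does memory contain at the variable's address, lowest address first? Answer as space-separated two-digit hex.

4770343 in hexadecimal, padded to 24 bits, is 0x48CA27.
Split into bytes (most-significant first): 48 CA 27.
Little-endian stores the least-significant byte at the lowest address.
So at ascending addresses the bytes are 27 CA 48.

27 CA 48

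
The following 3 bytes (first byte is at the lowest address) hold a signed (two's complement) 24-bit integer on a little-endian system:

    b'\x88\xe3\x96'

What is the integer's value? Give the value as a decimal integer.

In little-endian order the low byte comes first in memory.
Reassemble most-significant byte first: 96 E3 88 → 0x96E388.
Top bit is set, so as a signed 24-bit value this is 0x96E388 − 2^24 = -6888568.

-6888568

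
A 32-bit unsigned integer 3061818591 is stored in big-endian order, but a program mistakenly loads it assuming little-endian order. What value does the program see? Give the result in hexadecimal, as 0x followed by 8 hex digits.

0xDFA47FB6

3061818591 in 32-bit hexadecimal is 0xB67FA4DF.
Stored big-endian, the bytes at ascending addresses are B6 7F A4 DF.
Read back as little-endian, the first byte is least significant, giving 0xDFA47FB6.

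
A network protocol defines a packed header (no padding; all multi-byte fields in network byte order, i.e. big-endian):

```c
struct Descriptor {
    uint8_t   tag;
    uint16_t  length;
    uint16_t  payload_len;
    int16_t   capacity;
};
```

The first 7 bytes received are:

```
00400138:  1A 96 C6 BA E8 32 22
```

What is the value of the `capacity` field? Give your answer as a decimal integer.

12834

`capacity` follows `tag` (1 B), `length` (2 B), `payload_len` (2 B), so it starts at offset 1 + 2 + 2 = 5 and occupies 2 bytes.
Bytes at offsets 5..6: 32 22.
Big-endian: lowest address holds the most-significant byte.
The bytes are already most-significant first: 0x3222.
0x3222 = 12834.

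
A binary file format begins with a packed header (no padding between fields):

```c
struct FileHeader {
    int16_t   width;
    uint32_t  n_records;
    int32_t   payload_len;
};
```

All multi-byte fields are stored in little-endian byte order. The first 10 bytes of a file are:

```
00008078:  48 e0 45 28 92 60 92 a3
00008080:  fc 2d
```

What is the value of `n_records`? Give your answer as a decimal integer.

`n_records` follows `width` (2 bytes), so it starts at byte offset 2 and occupies 4 bytes.
Bytes at offsets 2..5: 45 28 92 60.
Little-endian stores the least-significant byte at the lowest address.
Reassemble most-significant byte first: 60 92 28 45 → 0x60922845.
0x60922845 = 1620191301.

1620191301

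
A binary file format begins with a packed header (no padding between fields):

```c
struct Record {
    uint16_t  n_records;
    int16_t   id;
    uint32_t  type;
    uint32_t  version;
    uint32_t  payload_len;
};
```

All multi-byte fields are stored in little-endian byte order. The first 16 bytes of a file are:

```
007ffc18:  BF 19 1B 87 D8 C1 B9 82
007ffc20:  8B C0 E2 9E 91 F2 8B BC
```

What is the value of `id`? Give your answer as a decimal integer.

-30949

`id` follows `n_records` (2 bytes), so it starts at byte offset 2 and occupies 2 bytes.
Bytes at offsets 2..3: 1B 87.
In little-endian order the low byte comes first in memory.
Reassemble most-significant byte first: 87 1B → 0x871B.
Top bit is set, so as a signed 16-bit value this is 0x871B − 2^16 = -30949.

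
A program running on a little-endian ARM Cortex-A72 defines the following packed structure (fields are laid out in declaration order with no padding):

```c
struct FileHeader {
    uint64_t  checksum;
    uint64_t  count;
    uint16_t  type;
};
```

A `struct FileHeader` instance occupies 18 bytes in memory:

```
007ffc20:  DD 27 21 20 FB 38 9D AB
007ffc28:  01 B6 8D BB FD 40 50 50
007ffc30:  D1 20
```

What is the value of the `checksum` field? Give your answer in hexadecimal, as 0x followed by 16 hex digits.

`checksum` is the first field, at byte offset 0, occupying 8 bytes.
Bytes at offsets 0..7: DD 27 21 20 FB 38 9D AB.
Little-endian stores the least-significant byte at the lowest address.
Reassemble most-significant byte first: AB 9D 38 FB 20 21 27 DD → 0xAB9D38FB202127DD.

0xAB9D38FB202127DD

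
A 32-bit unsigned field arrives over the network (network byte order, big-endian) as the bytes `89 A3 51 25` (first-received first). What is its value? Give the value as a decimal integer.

2309181733

Big-endian stores the most-significant byte at the lowest address.
The bytes are already most-significant first: 0x89A35125.
0x89A35125 = 2309181733.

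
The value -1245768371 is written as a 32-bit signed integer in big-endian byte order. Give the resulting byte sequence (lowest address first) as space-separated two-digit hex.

B5 BF 15 4D

Two's complement of -1245768371 in 32 bits: 1245768371 = 0x4A40EAB3; invert → 0xB5BF154C; add 1 → 0xB5BF154D.
Split into bytes (most-significant first): B5 BF 15 4D.
Big-endian: lowest address holds the most-significant byte.
So the memory order matches the most-significant-first order: B5 BF 15 4D.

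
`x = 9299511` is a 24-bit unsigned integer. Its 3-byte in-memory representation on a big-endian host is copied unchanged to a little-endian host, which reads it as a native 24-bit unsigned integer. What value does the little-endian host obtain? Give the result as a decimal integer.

9299511 in 24-bit hexadecimal is 0x8DE637.
Stored big-endian, the bytes at ascending addresses are 8D E6 37.
Read back as little-endian, the first byte is least significant, giving 0x37E68D.
0x37E68D = 3663501.

3663501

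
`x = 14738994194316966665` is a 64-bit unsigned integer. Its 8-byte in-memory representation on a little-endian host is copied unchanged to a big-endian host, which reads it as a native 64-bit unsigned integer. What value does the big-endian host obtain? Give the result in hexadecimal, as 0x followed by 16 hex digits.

0x09BBCE12216D8BCC

14738994194316966665 in 64-bit hexadecimal is 0xCC8B6D2112CEBB09.
Stored little-endian, the bytes at ascending addresses are 09 BB CE 12 21 6D 8B CC.
Read back as big-endian, the last byte is least significant, giving 0x09BBCE12216D8BCC.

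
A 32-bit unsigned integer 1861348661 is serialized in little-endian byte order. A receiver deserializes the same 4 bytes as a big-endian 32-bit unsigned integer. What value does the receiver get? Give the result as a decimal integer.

904786286

1861348661 in 32-bit hexadecimal is 0x6EF1ED35.
Stored little-endian, the bytes at ascending addresses are 35 ED F1 6E.
Read back as big-endian, the last byte is least significant, giving 0x35EDF16E.
0x35EDF16E = 904786286.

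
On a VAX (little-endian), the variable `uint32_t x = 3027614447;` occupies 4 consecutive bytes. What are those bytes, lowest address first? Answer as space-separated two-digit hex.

EF BA 75 B4

3027614447 in hexadecimal, padded to 32 bits, is 0xB475BAEF.
Split into bytes (most-significant first): B4 75 BA EF.
Little-endian stores the least-significant byte at the lowest address.
So at ascending addresses the bytes are EF BA 75 B4.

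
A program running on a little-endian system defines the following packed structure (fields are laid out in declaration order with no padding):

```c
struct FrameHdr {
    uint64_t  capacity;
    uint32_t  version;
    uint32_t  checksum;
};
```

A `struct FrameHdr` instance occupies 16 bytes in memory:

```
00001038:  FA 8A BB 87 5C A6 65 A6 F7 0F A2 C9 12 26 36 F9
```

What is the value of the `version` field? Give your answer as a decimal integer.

3382841335

`version` follows `capacity` (8 bytes), so it starts at byte offset 8 and occupies 4 bytes.
Bytes at offsets 8..11: F7 0F A2 C9.
In little-endian order the low byte comes first in memory.
Reassemble most-significant byte first: C9 A2 0F F7 → 0xC9A20FF7.
0xC9A20FF7 = 3382841335.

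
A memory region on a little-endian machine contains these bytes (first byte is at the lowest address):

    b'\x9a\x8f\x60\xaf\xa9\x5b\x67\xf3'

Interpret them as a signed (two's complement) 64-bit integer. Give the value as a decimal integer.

Little-endian: lowest address holds the least-significant byte.
Reassemble most-significant byte first: F3 67 5B A9 AF 60 8F 9A → 0xF3675BA9AF608F9A.
Top bit is set, so as a signed 64-bit value this is 0xF3675BA9AF608F9A − 2^64 = -907656015541923942.

-907656015541923942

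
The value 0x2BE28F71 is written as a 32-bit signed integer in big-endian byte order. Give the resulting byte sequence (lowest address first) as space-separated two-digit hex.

Split into bytes (most-significant first): 2B E2 8F 71.
Big-endian: lowest address holds the most-significant byte.
So the memory order matches the most-significant-first order: 2B E2 8F 71.

2B E2 8F 71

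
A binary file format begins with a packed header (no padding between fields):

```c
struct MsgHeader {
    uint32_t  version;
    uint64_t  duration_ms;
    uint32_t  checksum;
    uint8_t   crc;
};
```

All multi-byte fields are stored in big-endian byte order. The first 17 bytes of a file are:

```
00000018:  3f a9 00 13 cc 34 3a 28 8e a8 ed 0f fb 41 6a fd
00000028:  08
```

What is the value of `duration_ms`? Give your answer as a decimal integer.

`duration_ms` follows `version` (4 bytes), so it starts at byte offset 4 and occupies 8 bytes.
Bytes at offsets 4..11: CC 34 3A 28 8E A8 ED 0F.
Big-endian: lowest address holds the most-significant byte.
The bytes are already most-significant first: 0xCC343A288EA8ED0F.
0xCC343A288EA8ED0F = 14714449828392791311.

14714449828392791311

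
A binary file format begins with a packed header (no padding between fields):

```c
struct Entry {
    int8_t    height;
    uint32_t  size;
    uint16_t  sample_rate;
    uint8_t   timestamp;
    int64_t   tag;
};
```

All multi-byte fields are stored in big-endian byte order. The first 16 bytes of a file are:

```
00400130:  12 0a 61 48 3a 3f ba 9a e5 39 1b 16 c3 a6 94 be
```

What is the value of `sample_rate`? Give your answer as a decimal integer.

`sample_rate` follows `height` (1 B), `size` (4 B), so it starts at offset 1 + 4 = 5 and occupies 2 bytes.
Bytes at offsets 5..6: 3F BA.
Big-endian stores the most-significant byte at the lowest address.
The bytes are already most-significant first: 0x3FBA.
0x3FBA = 16314.

16314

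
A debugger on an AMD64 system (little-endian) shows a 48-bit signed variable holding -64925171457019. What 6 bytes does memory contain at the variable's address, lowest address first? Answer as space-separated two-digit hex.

Two's complement of -64925171457019 in 48 bits: 64925171457019 = 0x3B0C91C81BFB; invert → 0xC4F36E37E404; add 1 → 0xC4F36E37E405.
Split into bytes (most-significant first): C4 F3 6E 37 E4 05.
Little-endian: lowest address holds the least-significant byte.
So at ascending addresses the bytes are 05 E4 37 6E F3 C4.

05 E4 37 6E F3 C4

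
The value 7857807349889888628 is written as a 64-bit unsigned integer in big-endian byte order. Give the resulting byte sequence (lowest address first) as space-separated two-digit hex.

7857807349889888628 in hexadecimal, padded to 64 bits, is 0x6D0C8A26FBA3F174.
Split into bytes (most-significant first): 6D 0C 8A 26 FB A3 F1 74.
Big-endian stores the most-significant byte at the lowest address.
So the memory order matches the most-significant-first order: 6D 0C 8A 26 FB A3 F1 74.

6D 0C 8A 26 FB A3 F1 74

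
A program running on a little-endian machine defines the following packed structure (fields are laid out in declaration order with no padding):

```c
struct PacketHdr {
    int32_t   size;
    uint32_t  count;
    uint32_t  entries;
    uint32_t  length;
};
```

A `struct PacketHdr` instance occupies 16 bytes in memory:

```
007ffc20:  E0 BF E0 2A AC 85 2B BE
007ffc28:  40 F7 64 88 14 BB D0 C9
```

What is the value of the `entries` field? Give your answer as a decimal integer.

2288318272

`entries` follows `size` (4 B), `count` (4 B), so it starts at offset 4 + 4 = 8 and occupies 4 bytes.
Bytes at offsets 8..11: 40 F7 64 88.
In little-endian order the low byte comes first in memory.
Reassemble most-significant byte first: 88 64 F7 40 → 0x8864F740.
0x8864F740 = 2288318272.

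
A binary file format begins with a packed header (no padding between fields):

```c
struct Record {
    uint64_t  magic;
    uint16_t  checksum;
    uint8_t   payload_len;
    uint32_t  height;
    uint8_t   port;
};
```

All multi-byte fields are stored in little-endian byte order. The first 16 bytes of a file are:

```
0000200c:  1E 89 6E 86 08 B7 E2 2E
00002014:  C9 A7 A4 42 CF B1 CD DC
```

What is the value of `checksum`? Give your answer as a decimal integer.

`checksum` follows `magic` (8 bytes), so it starts at byte offset 8 and occupies 2 bytes.
Bytes at offsets 8..9: C9 A7.
Little-endian: lowest address holds the least-significant byte.
Reassemble most-significant byte first: A7 C9 → 0xA7C9.
0xA7C9 = 42953.

42953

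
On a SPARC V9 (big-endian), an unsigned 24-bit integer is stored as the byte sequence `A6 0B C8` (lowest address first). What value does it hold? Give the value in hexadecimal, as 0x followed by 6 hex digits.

Big-endian: lowest address holds the most-significant byte.
The bytes are already most-significant first: 0xA60BC8.

0xA60BC8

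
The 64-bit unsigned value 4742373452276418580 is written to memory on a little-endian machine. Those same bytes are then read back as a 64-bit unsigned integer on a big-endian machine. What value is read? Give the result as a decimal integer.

1497496730055987265

4742373452276418580 in 64-bit hexadecimal is 0x41D04B87572DC814.
Stored little-endian, the bytes at ascending addresses are 14 C8 2D 57 87 4B D0 41.
Read back as big-endian, the last byte is least significant, giving 0x14C82D57874BD041.
0x14C82D57874BD041 = 1497496730055987265.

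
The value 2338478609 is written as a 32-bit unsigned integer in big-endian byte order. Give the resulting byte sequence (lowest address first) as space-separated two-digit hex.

2338478609 in hexadecimal, padded to 32 bits, is 0x8B625A11.
Split into bytes (most-significant first): 8B 62 5A 11.
Big-endian: lowest address holds the most-significant byte.
So the memory order matches the most-significant-first order: 8B 62 5A 11.

8B 62 5A 11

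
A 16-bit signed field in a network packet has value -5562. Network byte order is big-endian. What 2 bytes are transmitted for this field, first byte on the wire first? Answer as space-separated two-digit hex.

Two's complement of -5562 in 16 bits: 5562 = 0x15BA; invert → 0xEA45; add 1 → 0xEA46.
Split into bytes (most-significant first): EA 46.
Big-endian stores the most-significant byte at the lowest address.
So the memory order matches the most-significant-first order: EA 46.

EA 46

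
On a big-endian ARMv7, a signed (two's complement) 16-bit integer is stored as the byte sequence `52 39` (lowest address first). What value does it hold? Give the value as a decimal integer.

Big-endian stores the most-significant byte at the lowest address.
The bytes are already most-significant first: 0x5239.
0x5239 = 21049.

21049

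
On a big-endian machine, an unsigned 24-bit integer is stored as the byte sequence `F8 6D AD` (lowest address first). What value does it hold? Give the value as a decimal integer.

In big-endian order the high byte comes first in memory.
The bytes are already most-significant first: 0xF86DAD.
0xF86DAD = 16281005.

16281005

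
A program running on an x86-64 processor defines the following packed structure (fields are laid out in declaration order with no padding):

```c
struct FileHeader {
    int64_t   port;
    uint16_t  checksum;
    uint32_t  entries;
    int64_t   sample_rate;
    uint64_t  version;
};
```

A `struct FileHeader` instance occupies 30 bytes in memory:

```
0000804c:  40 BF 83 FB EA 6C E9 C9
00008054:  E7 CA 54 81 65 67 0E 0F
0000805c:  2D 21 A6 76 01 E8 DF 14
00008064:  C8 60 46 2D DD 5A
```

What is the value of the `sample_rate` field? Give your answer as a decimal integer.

-1728970326040310002

`sample_rate` follows `port` (8 B), `checksum` (2 B), `entries` (4 B), so it starts at offset 8 + 2 + 4 = 14 and occupies 8 bytes.
Bytes at offsets 14..21: 0E 0F 2D 21 A6 76 01 E8.
In little-endian order the low byte comes first in memory.
Reassemble most-significant byte first: E8 01 76 A6 21 2D 0F 0E → 0xE80176A6212D0F0E.
Top bit is set, so as a signed 64-bit value this is 0xE80176A6212D0F0E − 2^64 = -1728970326040310002.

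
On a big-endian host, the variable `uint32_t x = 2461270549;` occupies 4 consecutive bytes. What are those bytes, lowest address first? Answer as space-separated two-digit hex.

92 B4 02 15

2461270549 in hexadecimal, padded to 32 bits, is 0x92B40215.
Split into bytes (most-significant first): 92 B4 02 15.
Big-endian: lowest address holds the most-significant byte.
So the memory order matches the most-significant-first order: 92 B4 02 15.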